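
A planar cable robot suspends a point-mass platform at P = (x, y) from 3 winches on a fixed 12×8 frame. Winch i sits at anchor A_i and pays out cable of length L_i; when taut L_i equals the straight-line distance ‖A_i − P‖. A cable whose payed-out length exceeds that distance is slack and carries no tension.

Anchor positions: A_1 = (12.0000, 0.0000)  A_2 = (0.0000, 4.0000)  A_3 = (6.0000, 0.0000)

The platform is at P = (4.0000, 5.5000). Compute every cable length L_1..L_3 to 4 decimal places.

(9.7082, 4.2720, 5.8523)

cable 1: Δx=8.0000, Δy=-5.5000; L_1 = √(Δx²+Δy²) = 9.7082
cable 2: Δx=-4.0000, Δy=-1.5000; L_2 = √(Δx²+Δy²) = 4.2720
cable 3: Δx=2.0000, Δy=-5.5000; L_3 = √(Δx²+Δy²) = 5.8523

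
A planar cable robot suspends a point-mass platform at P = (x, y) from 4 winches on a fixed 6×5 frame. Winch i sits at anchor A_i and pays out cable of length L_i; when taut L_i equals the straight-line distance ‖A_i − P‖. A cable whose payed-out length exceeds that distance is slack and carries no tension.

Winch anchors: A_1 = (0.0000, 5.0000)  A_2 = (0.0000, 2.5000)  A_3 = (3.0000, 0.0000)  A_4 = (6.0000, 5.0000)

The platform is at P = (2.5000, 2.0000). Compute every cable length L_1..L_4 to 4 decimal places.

(3.9051, 2.5495, 2.0616, 4.6098)

L_1 = √((0.0000−2.5000)² + (5.0000−2.0000)²) = 3.9051
L_2 = √((0.0000−2.5000)² + (2.5000−2.0000)²) = 2.5495
L_3 = √((3.0000−2.5000)² + (0.0000−2.0000)²) = 2.0616
L_4 = √((6.0000−2.5000)² + (5.0000−2.0000)²) = 4.6098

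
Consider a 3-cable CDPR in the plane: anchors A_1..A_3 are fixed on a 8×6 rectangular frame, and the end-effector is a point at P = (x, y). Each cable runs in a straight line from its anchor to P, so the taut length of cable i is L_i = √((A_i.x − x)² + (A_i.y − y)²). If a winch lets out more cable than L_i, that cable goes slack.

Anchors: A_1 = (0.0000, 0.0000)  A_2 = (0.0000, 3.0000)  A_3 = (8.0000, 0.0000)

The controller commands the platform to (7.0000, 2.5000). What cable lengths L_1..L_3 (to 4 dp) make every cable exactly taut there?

L_1 = √((0.0000−7.0000)² + (0.0000−2.5000)²) = 7.4330
L_2 = √((0.0000−7.0000)² + (3.0000−2.5000)²) = 7.0178
L_3 = √((8.0000−7.0000)² + (0.0000−2.5000)²) = 2.6926

(7.4330, 7.0178, 2.6926)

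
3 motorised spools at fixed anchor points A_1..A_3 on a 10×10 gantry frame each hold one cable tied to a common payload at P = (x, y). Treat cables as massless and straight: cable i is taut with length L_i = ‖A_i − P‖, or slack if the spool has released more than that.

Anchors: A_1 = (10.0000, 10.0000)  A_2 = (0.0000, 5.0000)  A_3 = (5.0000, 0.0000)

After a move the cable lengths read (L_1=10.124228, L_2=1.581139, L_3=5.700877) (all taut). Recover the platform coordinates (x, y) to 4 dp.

(1.5000, 4.5000)

circle eqns → linear via eq_j − eq_1; set q_j = A_j·A_j − L_j²
q_1 = 100.0000+100.0000−102.5000 = 97.5000
20.0000·x + 10.0000·y = q_1−q_2 = 75.0000
10.0000·x + 20.0000·y = q_1−q_3 = 105.0000
solve first two rows → x=1.5000, y=4.5000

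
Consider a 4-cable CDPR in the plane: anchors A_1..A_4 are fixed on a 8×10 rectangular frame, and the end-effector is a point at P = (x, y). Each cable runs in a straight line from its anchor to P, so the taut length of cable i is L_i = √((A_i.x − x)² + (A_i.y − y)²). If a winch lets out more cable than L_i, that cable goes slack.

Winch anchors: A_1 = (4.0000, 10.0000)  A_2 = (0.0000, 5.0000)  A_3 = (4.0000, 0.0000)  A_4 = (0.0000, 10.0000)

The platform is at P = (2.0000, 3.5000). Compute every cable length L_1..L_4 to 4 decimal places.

(6.8007, 2.5000, 4.0311, 6.8007)

cable 1: Δx=2.0000, Δy=6.5000; L_1 = √(Δx²+Δy²) = 6.8007
cable 2: Δx=-2.0000, Δy=1.5000; L_2 = √(Δx²+Δy²) = 2.5000
cable 3: Δx=2.0000, Δy=-3.5000; L_3 = √(Δx²+Δy²) = 4.0311
cable 4: Δx=-2.0000, Δy=6.5000; L_4 = √(Δx²+Δy²) = 6.8007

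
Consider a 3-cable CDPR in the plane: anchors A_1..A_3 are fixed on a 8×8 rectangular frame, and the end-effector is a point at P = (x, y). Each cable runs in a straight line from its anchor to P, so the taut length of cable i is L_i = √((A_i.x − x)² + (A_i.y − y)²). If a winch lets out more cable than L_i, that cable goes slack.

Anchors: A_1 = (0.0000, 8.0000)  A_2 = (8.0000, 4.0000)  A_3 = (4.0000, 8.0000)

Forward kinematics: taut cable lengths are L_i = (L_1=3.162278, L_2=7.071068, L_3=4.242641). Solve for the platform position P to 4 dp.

expand ‖A_i−P‖²=L_i² and subtract eq 1 (c_i ≔ ‖A_i‖²−L_i²)
c_1 = 0.0000+64.0000−10.0000 = 54.0000
eq1−eq2 → [-16.0000  8.0000]·P = 24.0000
eq1−eq3 → [-8.0000  0.0000]·P = -8.0000
2×2 solve → P = (1.0000, 5.0000)

(1.0000, 5.0000)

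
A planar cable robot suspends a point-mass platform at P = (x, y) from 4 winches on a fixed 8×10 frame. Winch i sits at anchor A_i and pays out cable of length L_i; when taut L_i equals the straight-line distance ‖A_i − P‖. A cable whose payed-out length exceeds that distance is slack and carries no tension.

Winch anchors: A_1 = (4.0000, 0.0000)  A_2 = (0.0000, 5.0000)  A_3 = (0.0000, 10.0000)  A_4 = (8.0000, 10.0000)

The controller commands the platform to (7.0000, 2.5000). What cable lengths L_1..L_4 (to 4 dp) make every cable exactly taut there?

(3.9051, 7.4330, 10.2591, 7.5664)

cable 1: Δx=-3.0000, Δy=-2.5000; L_1 = √(Δx²+Δy²) = 3.9051
cable 2: Δx=-7.0000, Δy=2.5000; L_2 = √(Δx²+Δy²) = 7.4330
cable 3: Δx=-7.0000, Δy=7.5000; L_3 = √(Δx²+Δy²) = 10.2591
cable 4: Δx=1.0000, Δy=7.5000; L_4 = √(Δx²+Δy²) = 7.5664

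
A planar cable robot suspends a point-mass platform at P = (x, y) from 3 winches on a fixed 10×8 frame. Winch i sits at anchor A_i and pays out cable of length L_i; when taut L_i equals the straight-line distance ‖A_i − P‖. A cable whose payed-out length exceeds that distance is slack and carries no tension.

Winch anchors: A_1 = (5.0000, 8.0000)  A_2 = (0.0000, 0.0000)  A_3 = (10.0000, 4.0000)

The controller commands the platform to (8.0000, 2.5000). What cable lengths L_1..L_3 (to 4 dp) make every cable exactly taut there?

L_1: Δ = A_1−P = (-3.0000, 5.5000) → ‖Δ‖ = √39.2500 = 6.2650
L_2: Δ = A_2−P = (-8.0000, -2.5000) → ‖Δ‖ = √70.2500 = 8.3815
L_3: Δ = A_3−P = (2.0000, 1.5000) → ‖Δ‖ = √6.2500 = 2.5000

(6.2650, 8.3815, 2.5000)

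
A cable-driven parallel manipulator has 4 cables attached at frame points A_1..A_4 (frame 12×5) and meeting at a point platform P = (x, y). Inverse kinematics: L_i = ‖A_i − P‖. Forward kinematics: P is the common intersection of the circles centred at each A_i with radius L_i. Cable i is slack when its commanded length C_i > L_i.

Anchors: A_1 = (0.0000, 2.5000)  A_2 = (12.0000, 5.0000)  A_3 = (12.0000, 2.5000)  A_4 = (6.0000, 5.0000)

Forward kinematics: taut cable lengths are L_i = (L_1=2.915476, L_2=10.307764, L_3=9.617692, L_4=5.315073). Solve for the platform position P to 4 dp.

(2.5000, 1.0000)

expand ‖A_i−P‖²=L_i² and subtract eq 1 (c_i ≔ ‖A_i‖²−L_i²)
c_1 = 0.0000+6.2500−8.5000 = -2.2500
eq1−eq2 → [-24.0000  -5.0000]·P = -65.0000
eq1−eq3 → [-24.0000  0.0000]·P = -60.0000
eq1−eq4 → [-12.0000  -5.0000]·P = -35.0000
2×2 solve → P = (2.5000, 1.0000)
check cable 4: ‖A_4−P‖² = 28.2500 ≈ L_4² = 28.2500 ✓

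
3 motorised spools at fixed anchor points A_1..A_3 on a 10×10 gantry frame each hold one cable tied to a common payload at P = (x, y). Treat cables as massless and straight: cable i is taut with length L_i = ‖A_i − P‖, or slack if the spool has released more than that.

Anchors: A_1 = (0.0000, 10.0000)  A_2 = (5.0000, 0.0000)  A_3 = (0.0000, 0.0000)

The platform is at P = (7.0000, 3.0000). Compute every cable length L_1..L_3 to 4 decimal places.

(9.8995, 3.6056, 7.6158)

L_1 = √((0.0000−7.0000)² + (10.0000−3.0000)²) = 9.8995
L_2 = √((5.0000−7.0000)² + (0.0000−3.0000)²) = 3.6056
L_3 = √((0.0000−7.0000)² + (0.0000−3.0000)²) = 7.6158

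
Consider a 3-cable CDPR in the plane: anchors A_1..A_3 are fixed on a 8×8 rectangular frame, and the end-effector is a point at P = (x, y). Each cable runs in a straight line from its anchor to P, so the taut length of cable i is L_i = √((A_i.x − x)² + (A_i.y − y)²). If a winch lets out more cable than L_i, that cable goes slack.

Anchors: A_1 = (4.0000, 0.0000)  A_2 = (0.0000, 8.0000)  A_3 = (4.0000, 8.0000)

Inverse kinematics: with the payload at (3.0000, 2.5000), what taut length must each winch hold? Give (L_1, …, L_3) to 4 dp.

(2.6926, 6.2650, 5.5902)

L_1: Δ = A_1−P = (1.0000, -2.5000) → ‖Δ‖ = √7.2500 = 2.6926
L_2: Δ = A_2−P = (-3.0000, 5.5000) → ‖Δ‖ = √39.2500 = 6.2650
L_3: Δ = A_3−P = (1.0000, 5.5000) → ‖Δ‖ = √31.2500 = 5.5902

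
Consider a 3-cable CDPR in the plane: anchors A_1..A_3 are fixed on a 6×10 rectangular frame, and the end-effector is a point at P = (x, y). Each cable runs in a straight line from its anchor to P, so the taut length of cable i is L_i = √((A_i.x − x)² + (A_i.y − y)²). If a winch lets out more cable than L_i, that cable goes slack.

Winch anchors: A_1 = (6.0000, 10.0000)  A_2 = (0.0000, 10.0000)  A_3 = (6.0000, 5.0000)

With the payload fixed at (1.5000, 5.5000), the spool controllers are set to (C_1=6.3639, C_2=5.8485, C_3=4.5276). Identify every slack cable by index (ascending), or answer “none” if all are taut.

2

cable 1: √((4.5000)²+(4.5000)²)=6.3640, C_1=6.3639: taut
cable 2: √((-1.5000)²+(4.5000)²)=4.7434, C_2=5.8485: slack
cable 3: √((4.5000)²+(-0.5000)²)=4.5277, C_3=4.5276: taut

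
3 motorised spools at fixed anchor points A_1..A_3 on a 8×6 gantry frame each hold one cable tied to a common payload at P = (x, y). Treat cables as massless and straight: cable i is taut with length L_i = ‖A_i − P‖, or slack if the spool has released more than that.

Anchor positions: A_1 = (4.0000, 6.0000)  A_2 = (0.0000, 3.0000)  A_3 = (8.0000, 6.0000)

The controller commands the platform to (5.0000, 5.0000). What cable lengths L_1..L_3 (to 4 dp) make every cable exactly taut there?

L_1 = √((4.0000−5.0000)² + (6.0000−5.0000)²) = 1.4142
L_2 = √((0.0000−5.0000)² + (3.0000−5.0000)²) = 5.3852
L_3 = √((8.0000−5.0000)² + (6.0000−5.0000)²) = 3.1623

(1.4142, 5.3852, 3.1623)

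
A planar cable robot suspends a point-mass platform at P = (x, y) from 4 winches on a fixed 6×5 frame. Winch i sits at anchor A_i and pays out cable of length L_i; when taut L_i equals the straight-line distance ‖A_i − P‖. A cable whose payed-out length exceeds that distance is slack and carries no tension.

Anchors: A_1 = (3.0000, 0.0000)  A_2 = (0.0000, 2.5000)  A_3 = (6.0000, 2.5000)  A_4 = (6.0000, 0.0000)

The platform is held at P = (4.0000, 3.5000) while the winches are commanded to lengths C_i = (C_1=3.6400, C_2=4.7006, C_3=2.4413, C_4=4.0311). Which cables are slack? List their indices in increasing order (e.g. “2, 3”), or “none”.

2, 3

cable 1: √((-1.0000)²+(-3.5000)²)=3.6401, C_1=3.6400: taut
cable 2: √((-4.0000)²+(-1.0000)²)=4.1231, C_2=4.7006: slack
cable 3: √((2.0000)²+(-1.0000)²)=2.2361, C_3=2.4413: slack
cable 4: √((2.0000)²+(-3.5000)²)=4.0311, C_4=4.0311: taut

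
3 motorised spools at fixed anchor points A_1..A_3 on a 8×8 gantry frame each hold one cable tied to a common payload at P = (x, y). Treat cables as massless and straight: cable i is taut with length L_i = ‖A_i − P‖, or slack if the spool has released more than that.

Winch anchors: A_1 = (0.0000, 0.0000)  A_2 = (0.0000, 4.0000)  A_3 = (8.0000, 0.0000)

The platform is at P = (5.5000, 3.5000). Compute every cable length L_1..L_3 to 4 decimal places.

L_1 = √((0.0000−5.5000)² + (0.0000−3.5000)²) = 6.5192
L_2 = √((0.0000−5.5000)² + (4.0000−3.5000)²) = 5.5227
L_3 = √((8.0000−5.5000)² + (0.0000−3.5000)²) = 4.3012

(6.5192, 5.5227, 4.3012)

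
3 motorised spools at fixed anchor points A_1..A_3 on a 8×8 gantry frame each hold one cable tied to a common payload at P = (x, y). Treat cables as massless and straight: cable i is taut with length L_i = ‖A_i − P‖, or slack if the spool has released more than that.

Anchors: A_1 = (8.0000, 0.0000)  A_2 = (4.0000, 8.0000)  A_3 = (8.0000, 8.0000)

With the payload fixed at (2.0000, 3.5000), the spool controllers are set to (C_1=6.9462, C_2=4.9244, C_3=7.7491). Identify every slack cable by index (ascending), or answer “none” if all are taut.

3

cable 1: L_1 = ‖A_1−P‖ = 6.9462;  C_1 = 6.9462 → taut
cable 2: L_2 = ‖A_2−P‖ = 4.9244;  C_2 = 4.9244 → taut
cable 3: L_3 = ‖A_3−P‖ = 7.5000;  C_3 = 7.7491 → slack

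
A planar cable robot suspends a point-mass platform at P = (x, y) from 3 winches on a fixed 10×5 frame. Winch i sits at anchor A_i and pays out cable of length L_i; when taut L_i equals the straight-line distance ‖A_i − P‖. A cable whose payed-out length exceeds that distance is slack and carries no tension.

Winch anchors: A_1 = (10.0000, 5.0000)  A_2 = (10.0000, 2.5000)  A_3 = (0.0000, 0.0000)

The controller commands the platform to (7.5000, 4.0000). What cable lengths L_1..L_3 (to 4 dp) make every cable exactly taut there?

(2.6926, 2.9155, 8.5000)

L_1 = √((10.0000−7.5000)² + (5.0000−4.0000)²) = 2.6926
L_2 = √((10.0000−7.5000)² + (2.5000−4.0000)²) = 2.9155
L_3 = √((0.0000−7.5000)² + (0.0000−4.0000)²) = 8.5000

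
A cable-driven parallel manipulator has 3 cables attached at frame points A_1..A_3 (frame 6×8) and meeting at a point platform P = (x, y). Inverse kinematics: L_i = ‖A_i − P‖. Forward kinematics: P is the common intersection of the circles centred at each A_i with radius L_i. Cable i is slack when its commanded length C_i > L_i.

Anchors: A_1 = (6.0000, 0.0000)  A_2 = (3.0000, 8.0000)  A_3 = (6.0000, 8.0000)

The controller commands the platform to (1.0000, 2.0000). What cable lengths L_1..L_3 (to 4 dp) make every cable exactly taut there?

(5.3852, 6.3246, 7.8102)

L_1 = √((6.0000−1.0000)² + (0.0000−2.0000)²) = 5.3852
L_2 = √((3.0000−1.0000)² + (8.0000−2.0000)²) = 6.3246
L_3 = √((6.0000−1.0000)² + (8.0000−2.0000)²) = 7.8102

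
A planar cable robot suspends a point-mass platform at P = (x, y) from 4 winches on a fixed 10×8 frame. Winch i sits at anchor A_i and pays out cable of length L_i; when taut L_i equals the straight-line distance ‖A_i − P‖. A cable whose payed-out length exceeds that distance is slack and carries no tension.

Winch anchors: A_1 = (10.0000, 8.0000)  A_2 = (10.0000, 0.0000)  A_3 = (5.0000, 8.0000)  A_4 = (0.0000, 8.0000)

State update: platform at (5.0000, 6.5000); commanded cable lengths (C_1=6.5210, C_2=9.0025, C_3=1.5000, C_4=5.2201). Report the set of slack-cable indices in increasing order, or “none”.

i=1: geometric 5.2202 vs commanded 6.5210 ⇒ slack
i=2: geometric 8.2006 vs commanded 9.0025 ⇒ slack
i=3: geometric 1.5000 vs commanded 1.5000 ⇒ taut
i=4: geometric 5.2202 vs commanded 5.2201 ⇒ taut

1, 2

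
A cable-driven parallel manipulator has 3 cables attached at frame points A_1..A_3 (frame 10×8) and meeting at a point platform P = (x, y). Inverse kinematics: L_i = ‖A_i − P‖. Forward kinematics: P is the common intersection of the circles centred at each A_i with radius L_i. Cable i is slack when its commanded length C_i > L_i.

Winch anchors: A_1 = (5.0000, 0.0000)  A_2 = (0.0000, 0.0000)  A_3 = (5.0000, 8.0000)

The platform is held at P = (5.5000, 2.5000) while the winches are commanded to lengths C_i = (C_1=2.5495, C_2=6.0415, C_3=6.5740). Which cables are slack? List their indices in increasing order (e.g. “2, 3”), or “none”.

3

i=1: geometric 2.5495 vs commanded 2.5495 ⇒ taut
i=2: geometric 6.0415 vs commanded 6.0415 ⇒ taut
i=3: geometric 5.5227 vs commanded 6.5740 ⇒ slack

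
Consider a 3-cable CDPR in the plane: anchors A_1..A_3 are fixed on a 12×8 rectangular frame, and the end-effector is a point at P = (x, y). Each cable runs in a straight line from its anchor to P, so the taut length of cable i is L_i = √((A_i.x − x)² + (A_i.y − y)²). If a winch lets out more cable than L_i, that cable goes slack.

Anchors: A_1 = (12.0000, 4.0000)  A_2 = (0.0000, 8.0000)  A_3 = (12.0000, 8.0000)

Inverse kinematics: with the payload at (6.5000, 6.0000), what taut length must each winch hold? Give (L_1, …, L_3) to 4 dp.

(5.8523, 6.8007, 5.8523)

L_1: Δ = A_1−P = (5.5000, -2.0000) → ‖Δ‖ = √34.2500 = 5.8523
L_2: Δ = A_2−P = (-6.5000, 2.0000) → ‖Δ‖ = √46.2500 = 6.8007
L_3: Δ = A_3−P = (5.5000, 2.0000) → ‖Δ‖ = √34.2500 = 5.8523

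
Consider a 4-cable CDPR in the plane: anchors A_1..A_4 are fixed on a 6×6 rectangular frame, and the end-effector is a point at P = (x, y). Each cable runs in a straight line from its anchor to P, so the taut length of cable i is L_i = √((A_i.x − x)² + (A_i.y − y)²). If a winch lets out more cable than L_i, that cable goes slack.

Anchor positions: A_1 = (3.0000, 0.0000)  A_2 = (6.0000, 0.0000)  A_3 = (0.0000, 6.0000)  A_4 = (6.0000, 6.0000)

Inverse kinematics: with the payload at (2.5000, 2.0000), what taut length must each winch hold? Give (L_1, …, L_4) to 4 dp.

L_1: Δ = A_1−P = (0.5000, -2.0000) → ‖Δ‖ = √4.2500 = 2.0616
L_2: Δ = A_2−P = (3.5000, -2.0000) → ‖Δ‖ = √16.2500 = 4.0311
L_3: Δ = A_3−P = (-2.5000, 4.0000) → ‖Δ‖ = √22.2500 = 4.7170
L_4: Δ = A_4−P = (3.5000, 4.0000) → ‖Δ‖ = √28.2500 = 5.3151

(2.0616, 4.0311, 4.7170, 5.3151)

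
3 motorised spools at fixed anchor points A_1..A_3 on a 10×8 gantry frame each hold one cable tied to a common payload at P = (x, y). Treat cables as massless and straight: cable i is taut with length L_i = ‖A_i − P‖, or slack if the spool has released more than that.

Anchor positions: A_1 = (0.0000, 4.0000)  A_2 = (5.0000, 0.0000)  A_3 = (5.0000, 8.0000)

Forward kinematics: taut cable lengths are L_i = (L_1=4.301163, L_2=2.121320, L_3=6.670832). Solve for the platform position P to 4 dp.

each cable: (A_i−P)·(A_i−P) = L_i²; let k_i = ‖A_i‖²−L_i²
k_1 = 0.0000+16.0000−18.5000 = -2.5000
row 1: -10.0000x + 8.0000y = -23.0000  (k_2=20.5000)
row 2: -10.0000x − 8.0000y = -47.0000  (k_3=44.5000)
Cramer on rows 1–2 → x = 3.5000, y = 1.5000

(3.5000, 1.5000)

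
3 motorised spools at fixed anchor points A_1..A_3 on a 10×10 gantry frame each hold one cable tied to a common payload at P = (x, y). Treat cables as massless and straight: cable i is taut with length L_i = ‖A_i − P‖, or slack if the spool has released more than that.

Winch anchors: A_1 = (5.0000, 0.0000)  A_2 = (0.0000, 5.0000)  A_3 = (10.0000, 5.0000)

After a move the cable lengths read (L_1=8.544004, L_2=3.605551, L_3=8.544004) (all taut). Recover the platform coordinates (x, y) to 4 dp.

(2.0000, 8.0000)

each cable: (A_i−P)·(A_i−P) = L_i²; let c_i = ‖A_i‖²−L_i²
c_1 = 25.0000+0.0000−73.0000 = -48.0000
row 1: 10.0000x − 10.0000y = -60.0000  (c_2=12.0000)
row 2: -10.0000x − 10.0000y = -100.0000  (c_3=52.0000)
Cramer on rows 1–2 → x = 2.0000, y = 8.0000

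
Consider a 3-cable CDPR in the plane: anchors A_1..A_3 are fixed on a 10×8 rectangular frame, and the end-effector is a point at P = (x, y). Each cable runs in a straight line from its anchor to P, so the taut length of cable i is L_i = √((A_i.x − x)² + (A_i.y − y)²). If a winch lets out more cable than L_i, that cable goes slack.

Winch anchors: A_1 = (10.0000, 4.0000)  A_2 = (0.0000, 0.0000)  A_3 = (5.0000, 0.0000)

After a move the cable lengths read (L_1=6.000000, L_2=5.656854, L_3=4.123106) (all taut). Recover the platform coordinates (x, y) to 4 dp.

(4.0000, 4.0000)

each cable: (A_i−P)·(A_i−P) = L_i²; let c_i = ‖A_i‖²−L_i²
c_1 = 100.0000+16.0000−36.0000 = 80.0000
row 1: 20.0000x + 8.0000y = 112.0000  (c_2=-32.0000)
row 2: 10.0000x + 8.0000y = 72.0000  (c_3=8.0000)
Cramer on rows 1–2 → x = 4.0000, y = 4.0000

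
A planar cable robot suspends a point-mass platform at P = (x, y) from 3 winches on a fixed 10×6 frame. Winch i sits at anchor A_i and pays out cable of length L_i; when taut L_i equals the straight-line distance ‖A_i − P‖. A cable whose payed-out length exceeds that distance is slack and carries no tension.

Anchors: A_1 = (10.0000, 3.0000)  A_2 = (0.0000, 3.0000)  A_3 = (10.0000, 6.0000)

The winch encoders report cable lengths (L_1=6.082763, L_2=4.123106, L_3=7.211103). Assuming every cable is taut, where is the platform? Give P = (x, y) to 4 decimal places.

(4.0000, 2.0000)

expand ‖A_i−P‖²=L_i² and subtract eq 1 (c_i ≔ ‖A_i‖²−L_i²)
c_1 = 100.0000+9.0000−37.0000 = 72.0000
eq1−eq2 → [20.0000  0.0000]·P = 80.0000
eq1−eq3 → [0.0000  -6.0000]·P = -12.0000
2×2 solve → P = (4.0000, 2.0000)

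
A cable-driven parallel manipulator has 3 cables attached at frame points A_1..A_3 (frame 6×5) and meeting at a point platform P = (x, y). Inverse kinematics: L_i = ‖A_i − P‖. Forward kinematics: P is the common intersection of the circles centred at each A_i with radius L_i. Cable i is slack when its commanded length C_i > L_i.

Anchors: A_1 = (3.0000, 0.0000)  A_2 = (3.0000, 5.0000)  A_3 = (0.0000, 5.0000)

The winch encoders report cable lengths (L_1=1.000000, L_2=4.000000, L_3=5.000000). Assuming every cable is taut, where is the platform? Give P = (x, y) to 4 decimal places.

(3.0000, 1.0000)

each cable: (A_i−P)·(A_i−P) = L_i²; let c_i = ‖A_i‖²−L_i²
c_1 = 9.0000+0.0000−1.0000 = 8.0000
row 1: 0.0000x − 10.0000y = -10.0000  (c_2=18.0000)
row 2: 6.0000x − 10.0000y = 8.0000  (c_3=0.0000)
Cramer on rows 1–2 → x = 3.0000, y = 1.0000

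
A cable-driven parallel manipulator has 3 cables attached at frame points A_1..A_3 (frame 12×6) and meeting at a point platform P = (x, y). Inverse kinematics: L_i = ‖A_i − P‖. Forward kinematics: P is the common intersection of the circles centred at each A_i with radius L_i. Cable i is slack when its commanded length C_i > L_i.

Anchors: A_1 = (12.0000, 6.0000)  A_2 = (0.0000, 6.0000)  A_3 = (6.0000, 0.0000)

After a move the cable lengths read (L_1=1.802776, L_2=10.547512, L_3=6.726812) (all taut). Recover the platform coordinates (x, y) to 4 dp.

(10.5000, 5.0000)

circle eqns → linear via eq_j − eq_1; set k_j = A_j·A_j − L_j²
k_1 = 144.0000+36.0000−3.2500 = 176.7500
24.0000·x + 0.0000·y = k_1−k_2 = 252.0000
12.0000·x + 12.0000·y = k_1−k_3 = 186.0000
solve first two rows → x=10.5000, y=5.0000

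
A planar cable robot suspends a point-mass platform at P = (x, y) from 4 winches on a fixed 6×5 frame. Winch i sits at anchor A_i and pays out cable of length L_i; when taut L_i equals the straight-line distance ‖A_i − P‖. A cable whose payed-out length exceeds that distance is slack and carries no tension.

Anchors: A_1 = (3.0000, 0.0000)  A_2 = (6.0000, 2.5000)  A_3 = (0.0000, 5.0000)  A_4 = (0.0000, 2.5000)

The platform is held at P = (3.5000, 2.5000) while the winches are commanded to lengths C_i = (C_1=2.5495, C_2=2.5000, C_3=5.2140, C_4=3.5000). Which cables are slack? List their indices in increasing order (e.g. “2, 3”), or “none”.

3

i=1: geometric 2.5495 vs commanded 2.5495 ⇒ taut
i=2: geometric 2.5000 vs commanded 2.5000 ⇒ taut
i=3: geometric 4.3012 vs commanded 5.2140 ⇒ slack
i=4: geometric 3.5000 vs commanded 3.5000 ⇒ taut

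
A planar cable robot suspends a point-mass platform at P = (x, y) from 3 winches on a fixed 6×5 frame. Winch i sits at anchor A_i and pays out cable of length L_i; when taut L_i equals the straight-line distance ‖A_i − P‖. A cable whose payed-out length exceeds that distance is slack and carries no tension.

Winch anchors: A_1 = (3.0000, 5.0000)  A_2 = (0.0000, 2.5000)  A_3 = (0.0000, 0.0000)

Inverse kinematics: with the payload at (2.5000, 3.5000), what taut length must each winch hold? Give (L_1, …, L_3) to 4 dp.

(1.5811, 2.6926, 4.3012)

L_1: Δ = A_1−P = (0.5000, 1.5000) → ‖Δ‖ = √2.5000 = 1.5811
L_2: Δ = A_2−P = (-2.5000, -1.0000) → ‖Δ‖ = √7.2500 = 2.6926
L_3: Δ = A_3−P = (-2.5000, -3.5000) → ‖Δ‖ = √18.5000 = 4.3012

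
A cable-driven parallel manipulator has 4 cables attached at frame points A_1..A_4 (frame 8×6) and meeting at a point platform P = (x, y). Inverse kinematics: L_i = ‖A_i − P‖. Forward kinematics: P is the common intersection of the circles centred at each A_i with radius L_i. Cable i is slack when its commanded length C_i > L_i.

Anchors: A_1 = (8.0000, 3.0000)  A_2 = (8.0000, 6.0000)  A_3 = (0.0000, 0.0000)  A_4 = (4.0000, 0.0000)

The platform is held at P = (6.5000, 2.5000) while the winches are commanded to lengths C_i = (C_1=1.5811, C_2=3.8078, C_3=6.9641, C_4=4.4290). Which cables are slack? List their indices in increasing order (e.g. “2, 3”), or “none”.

4

cable 1: √((1.5000)²+(0.5000)²)=1.5811, C_1=1.5811: taut
cable 2: √((1.5000)²+(3.5000)²)=3.8079, C_2=3.8078: taut
cable 3: √((-6.5000)²+(-2.5000)²)=6.9642, C_3=6.9641: taut
cable 4: √((-2.5000)²+(-2.5000)²)=3.5355, C_4=4.4290: slack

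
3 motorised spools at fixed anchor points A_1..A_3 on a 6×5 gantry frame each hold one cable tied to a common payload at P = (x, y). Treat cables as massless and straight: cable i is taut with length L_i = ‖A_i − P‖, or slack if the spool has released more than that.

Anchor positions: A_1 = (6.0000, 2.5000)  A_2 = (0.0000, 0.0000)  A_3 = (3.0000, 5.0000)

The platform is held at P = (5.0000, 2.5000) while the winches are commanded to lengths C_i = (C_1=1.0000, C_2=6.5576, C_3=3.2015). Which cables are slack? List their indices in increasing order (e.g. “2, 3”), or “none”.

cable 1: √((1.0000)²+(0.0000)²)=1.0000, C_1=1.0000: taut
cable 2: √((-5.0000)²+(-2.5000)²)=5.5902, C_2=6.5576: slack
cable 3: √((-2.0000)²+(2.5000)²)=3.2016, C_3=3.2015: taut

2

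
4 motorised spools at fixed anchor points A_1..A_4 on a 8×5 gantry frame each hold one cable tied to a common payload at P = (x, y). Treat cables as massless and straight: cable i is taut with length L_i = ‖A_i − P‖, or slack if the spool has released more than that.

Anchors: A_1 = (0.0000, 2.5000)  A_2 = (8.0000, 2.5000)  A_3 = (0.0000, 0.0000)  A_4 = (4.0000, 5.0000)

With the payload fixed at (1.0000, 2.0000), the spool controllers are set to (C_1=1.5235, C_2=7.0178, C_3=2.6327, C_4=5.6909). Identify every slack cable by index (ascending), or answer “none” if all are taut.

cable 1: √((-1.0000)²+(0.5000)²)=1.1180, C_1=1.5235: slack
cable 2: √((7.0000)²+(0.5000)²)=7.0178, C_2=7.0178: taut
cable 3: √((-1.0000)²+(-2.0000)²)=2.2361, C_3=2.6327: slack
cable 4: √((3.0000)²+(3.0000)²)=4.2426, C_4=5.6909: slack

1, 3, 4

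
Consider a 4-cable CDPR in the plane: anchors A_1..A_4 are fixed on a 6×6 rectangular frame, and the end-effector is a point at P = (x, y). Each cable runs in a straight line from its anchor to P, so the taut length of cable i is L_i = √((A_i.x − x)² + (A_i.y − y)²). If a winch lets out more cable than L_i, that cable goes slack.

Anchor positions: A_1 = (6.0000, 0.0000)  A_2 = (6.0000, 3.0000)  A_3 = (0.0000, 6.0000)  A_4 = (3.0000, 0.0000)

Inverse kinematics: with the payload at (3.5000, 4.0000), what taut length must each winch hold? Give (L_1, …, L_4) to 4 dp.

L_1 = √((6.0000−3.5000)² + (0.0000−4.0000)²) = 4.7170
L_2 = √((6.0000−3.5000)² + (3.0000−4.0000)²) = 2.6926
L_3 = √((0.0000−3.5000)² + (6.0000−4.0000)²) = 4.0311
L_4 = √((3.0000−3.5000)² + (0.0000−4.0000)²) = 4.0311

(4.7170, 2.6926, 4.0311, 4.0311)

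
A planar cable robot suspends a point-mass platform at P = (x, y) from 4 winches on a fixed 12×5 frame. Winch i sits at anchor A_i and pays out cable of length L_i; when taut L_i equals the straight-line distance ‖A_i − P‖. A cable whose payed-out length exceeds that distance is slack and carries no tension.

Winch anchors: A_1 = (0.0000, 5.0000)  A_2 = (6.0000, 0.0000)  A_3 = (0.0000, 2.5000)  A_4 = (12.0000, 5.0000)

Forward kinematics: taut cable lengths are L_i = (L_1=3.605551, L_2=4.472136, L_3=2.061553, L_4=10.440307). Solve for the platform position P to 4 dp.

expand ‖A_i−P‖²=L_i² and subtract eq 1 (c_i ≔ ‖A_i‖²−L_i²)
c_1 = 0.0000+25.0000−13.0000 = 12.0000
eq1−eq2 → [-12.0000  10.0000]·P = -4.0000
eq1−eq3 → [0.0000  5.0000]·P = 10.0000
eq1−eq4 → [-24.0000  0.0000]·P = -48.0000
2×2 solve → P = (2.0000, 2.0000)
check cable 4: ‖A_4−P‖² = 109.0000 ≈ L_4² = 109.0000 ✓

(2.0000, 2.0000)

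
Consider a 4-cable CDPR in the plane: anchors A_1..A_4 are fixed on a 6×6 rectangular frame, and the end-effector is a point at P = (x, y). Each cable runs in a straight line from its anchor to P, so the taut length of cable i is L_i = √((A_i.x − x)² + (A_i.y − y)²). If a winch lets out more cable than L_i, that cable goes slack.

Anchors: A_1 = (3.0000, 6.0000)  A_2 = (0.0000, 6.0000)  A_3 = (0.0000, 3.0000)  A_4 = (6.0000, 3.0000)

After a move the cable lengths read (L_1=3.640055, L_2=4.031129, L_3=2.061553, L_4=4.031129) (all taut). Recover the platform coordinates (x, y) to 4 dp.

(2.0000, 2.5000)

expand ‖A_i−P‖²=L_i² and subtract eq 1 (q_i ≔ ‖A_i‖²−L_i²)
q_1 = 9.0000+36.0000−13.2500 = 31.7500
eq1−eq2 → [6.0000  0.0000]·P = 12.0000
eq1−eq3 → [6.0000  6.0000]·P = 27.0000
eq1−eq4 → [-6.0000  6.0000]·P = 3.0000
2×2 solve → P = (2.0000, 2.5000)
check cable 4: ‖A_4−P‖² = 16.2500 ≈ L_4² = 16.2500 ✓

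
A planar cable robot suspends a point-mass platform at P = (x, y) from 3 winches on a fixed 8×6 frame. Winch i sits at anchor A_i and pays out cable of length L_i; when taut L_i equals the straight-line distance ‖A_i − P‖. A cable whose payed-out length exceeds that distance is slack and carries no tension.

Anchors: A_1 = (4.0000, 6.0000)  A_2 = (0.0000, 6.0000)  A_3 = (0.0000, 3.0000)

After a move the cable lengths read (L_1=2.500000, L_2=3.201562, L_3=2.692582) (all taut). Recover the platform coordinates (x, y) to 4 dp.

circle eqns → linear via eq_j − eq_1; set c_j = A_j·A_j − L_j²
c_1 = 16.0000+36.0000−6.2500 = 45.7500
8.0000·x + 0.0000·y = c_1−c_2 = 20.0000
8.0000·x + 6.0000·y = c_1−c_3 = 44.0000
solve first two rows → x=2.5000, y=4.0000

(2.5000, 4.0000)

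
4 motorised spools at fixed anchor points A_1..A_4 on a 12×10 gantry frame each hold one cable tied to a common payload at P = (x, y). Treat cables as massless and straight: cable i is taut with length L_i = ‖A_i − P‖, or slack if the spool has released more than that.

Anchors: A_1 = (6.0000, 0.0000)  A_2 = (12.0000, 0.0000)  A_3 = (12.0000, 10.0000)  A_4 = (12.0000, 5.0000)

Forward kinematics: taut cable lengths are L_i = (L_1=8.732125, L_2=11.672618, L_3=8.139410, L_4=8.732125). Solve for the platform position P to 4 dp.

(4.0000, 8.5000)

each cable: (A_i−P)·(A_i−P) = L_i²; let c_i = ‖A_i‖²−L_i²
c_1 = 36.0000+0.0000−76.2500 = -40.2500
row 1: -12.0000x + 0.0000y = -48.0000  (c_2=7.7500)
row 2: -12.0000x − 20.0000y = -218.0000  (c_3=177.7500)
row 3: -12.0000x − 10.0000y = -133.0000  (c_4=92.7500)
Cramer on rows 1–2 → x = 4.0000, y = 8.5000
check cable 4: ‖A_4−P‖² = 76.2500 ≈ L_4² = 76.2500 ✓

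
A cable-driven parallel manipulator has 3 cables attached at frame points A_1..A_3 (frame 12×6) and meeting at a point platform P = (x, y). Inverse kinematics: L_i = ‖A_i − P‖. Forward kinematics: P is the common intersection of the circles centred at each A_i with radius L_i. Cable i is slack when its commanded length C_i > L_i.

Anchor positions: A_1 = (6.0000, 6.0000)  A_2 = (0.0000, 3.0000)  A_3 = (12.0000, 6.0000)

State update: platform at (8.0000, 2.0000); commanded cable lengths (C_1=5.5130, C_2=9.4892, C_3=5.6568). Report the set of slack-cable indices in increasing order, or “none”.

cable 1: √((-2.0000)²+(4.0000)²)=4.4721, C_1=5.5130: slack
cable 2: √((-8.0000)²+(1.0000)²)=8.0623, C_2=9.4892: slack
cable 3: √((4.0000)²+(4.0000)²)=5.6569, C_3=5.6568: taut

1, 2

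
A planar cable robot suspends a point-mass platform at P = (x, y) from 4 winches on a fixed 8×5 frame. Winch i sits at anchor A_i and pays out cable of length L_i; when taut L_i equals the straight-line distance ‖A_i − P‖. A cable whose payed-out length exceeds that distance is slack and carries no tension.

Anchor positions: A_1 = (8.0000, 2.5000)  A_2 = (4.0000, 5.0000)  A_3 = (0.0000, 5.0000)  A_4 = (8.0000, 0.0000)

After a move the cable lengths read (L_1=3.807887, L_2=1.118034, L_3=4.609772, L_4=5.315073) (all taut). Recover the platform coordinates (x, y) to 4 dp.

expand ‖A_i−P‖²=L_i² and subtract eq 1 (k_i ≔ ‖A_i‖²−L_i²)
k_1 = 64.0000+6.2500−14.5000 = 55.7500
eq1−eq2 → [8.0000  -5.0000]·P = 16.0000
eq1−eq3 → [16.0000  -5.0000]·P = 52.0000
eq1−eq4 → [0.0000  5.0000]·P = 20.0000
2×2 solve → P = (4.5000, 4.0000)
check cable 4: ‖A_4−P‖² = 28.2500 ≈ L_4² = 28.2500 ✓

(4.5000, 4.0000)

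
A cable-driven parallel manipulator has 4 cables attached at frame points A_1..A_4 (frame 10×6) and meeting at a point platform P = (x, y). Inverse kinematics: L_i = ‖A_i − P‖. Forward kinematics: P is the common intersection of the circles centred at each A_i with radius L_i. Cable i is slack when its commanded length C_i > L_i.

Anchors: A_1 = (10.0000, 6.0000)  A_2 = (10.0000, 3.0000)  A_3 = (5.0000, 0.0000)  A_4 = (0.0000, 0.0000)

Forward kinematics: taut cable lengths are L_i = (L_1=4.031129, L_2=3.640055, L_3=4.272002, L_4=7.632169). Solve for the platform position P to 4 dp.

circle eqns → linear via eq_j − eq_1; set c_j = A_j·A_j − L_j²
c_1 = 100.0000+36.0000−16.2500 = 119.7500
0.0000·x + 6.0000·y = c_1−c_2 = 24.0000
10.0000·x + 12.0000·y = c_1−c_3 = 113.0000
20.0000·x + 12.0000·y = c_1−c_4 = 178.0000
solve first two rows → x=6.5000, y=4.0000
check cable 4: ‖A_4−P‖² = 58.2500 ≈ L_4² = 58.2500 ✓

(6.5000, 4.0000)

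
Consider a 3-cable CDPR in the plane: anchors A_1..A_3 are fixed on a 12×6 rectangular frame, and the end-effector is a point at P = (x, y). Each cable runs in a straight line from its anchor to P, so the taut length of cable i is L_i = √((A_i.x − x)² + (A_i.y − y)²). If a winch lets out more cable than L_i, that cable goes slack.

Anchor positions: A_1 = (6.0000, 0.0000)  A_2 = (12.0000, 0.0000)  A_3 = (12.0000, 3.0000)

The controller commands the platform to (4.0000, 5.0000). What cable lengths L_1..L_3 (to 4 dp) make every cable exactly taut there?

(5.3852, 9.4340, 8.2462)

L_1: Δ = A_1−P = (2.0000, -5.0000) → ‖Δ‖ = √29.0000 = 5.3852
L_2: Δ = A_2−P = (8.0000, -5.0000) → ‖Δ‖ = √89.0000 = 9.4340
L_3: Δ = A_3−P = (8.0000, -2.0000) → ‖Δ‖ = √68.0000 = 8.2462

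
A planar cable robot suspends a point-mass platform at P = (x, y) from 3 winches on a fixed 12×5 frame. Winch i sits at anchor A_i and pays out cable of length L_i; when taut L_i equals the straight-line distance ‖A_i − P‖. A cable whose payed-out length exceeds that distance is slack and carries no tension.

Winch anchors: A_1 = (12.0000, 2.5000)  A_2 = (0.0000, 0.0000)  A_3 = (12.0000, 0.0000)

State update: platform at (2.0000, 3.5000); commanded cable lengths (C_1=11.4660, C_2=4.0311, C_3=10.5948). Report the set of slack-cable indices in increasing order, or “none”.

1

i=1: geometric 10.0499 vs commanded 11.4660 ⇒ slack
i=2: geometric 4.0311 vs commanded 4.0311 ⇒ taut
i=3: geometric 10.5948 vs commanded 10.5948 ⇒ taut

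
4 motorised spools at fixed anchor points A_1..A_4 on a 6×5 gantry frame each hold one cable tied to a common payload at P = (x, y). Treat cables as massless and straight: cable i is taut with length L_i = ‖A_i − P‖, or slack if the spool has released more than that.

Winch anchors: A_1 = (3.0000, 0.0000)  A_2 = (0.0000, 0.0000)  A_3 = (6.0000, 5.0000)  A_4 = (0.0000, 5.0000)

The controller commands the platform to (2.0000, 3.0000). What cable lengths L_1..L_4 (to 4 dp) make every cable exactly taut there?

(3.1623, 3.6056, 4.4721, 2.8284)

cable 1: Δx=1.0000, Δy=-3.0000; L_1 = √(Δx²+Δy²) = 3.1623
cable 2: Δx=-2.0000, Δy=-3.0000; L_2 = √(Δx²+Δy²) = 3.6056
cable 3: Δx=4.0000, Δy=2.0000; L_3 = √(Δx²+Δy²) = 4.4721
cable 4: Δx=-2.0000, Δy=2.0000; L_4 = √(Δx²+Δy²) = 2.8284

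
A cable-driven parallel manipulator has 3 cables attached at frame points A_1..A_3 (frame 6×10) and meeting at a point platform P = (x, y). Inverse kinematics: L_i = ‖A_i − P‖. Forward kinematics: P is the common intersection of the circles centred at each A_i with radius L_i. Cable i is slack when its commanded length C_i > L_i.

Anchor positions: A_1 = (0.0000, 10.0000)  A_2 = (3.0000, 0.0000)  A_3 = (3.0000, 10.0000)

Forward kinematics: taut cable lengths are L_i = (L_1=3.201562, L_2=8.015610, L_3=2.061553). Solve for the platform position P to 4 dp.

expand ‖A_i−P‖²=L_i² and subtract eq 1 (c_i ≔ ‖A_i‖²−L_i²)
c_1 = 0.0000+100.0000−10.2500 = 89.7500
eq1−eq2 → [-6.0000  20.0000]·P = 145.0000
eq1−eq3 → [-6.0000  0.0000]·P = -15.0000
2×2 solve → P = (2.5000, 8.0000)

(2.5000, 8.0000)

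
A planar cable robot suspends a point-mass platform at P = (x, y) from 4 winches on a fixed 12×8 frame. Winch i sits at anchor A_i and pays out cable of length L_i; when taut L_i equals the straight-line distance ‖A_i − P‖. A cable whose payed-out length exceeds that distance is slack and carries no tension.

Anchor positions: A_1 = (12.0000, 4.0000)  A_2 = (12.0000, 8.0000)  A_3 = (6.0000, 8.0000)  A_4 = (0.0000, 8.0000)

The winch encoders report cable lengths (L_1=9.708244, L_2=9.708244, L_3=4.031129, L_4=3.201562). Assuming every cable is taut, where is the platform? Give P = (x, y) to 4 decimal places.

circle eqns → linear via eq_j − eq_1; set q_j = A_j·A_j − L_j²
q_1 = 144.0000+16.0000−94.2500 = 65.7500
0.0000·x − 8.0000·y = q_1−q_2 = -48.0000
12.0000·x − 8.0000·y = q_1−q_3 = -18.0000
24.0000·x − 8.0000·y = q_1−q_4 = 12.0000
solve first two rows → x=2.5000, y=6.0000
check cable 4: ‖A_4−P‖² = 10.2500 ≈ L_4² = 10.2500 ✓

(2.5000, 6.0000)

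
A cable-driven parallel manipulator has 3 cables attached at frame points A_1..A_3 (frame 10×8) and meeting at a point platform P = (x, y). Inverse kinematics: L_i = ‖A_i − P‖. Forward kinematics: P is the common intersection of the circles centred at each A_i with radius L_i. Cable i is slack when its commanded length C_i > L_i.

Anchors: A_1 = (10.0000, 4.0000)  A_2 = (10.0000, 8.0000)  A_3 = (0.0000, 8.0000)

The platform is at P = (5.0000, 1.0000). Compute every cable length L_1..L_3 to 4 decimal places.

(5.8310, 8.6023, 8.6023)

L_1: Δ = A_1−P = (5.0000, 3.0000) → ‖Δ‖ = √34.0000 = 5.8310
L_2: Δ = A_2−P = (5.0000, 7.0000) → ‖Δ‖ = √74.0000 = 8.6023
L_3: Δ = A_3−P = (-5.0000, 7.0000) → ‖Δ‖ = √74.0000 = 8.6023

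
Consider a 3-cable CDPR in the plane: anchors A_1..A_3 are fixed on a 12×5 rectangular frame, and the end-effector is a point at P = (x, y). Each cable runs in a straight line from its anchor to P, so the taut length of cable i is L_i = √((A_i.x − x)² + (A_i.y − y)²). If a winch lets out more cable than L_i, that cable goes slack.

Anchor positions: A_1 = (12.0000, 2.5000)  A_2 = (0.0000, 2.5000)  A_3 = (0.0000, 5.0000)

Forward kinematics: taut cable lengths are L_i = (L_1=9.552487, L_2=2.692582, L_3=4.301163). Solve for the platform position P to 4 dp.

circle eqns → linear via eq_j − eq_1; set c_j = A_j·A_j − L_j²
c_1 = 144.0000+6.2500−91.2500 = 59.0000
24.0000·x + 0.0000·y = c_1−c_2 = 60.0000
24.0000·x − 5.0000·y = c_1−c_3 = 52.5000
solve first two rows → x=2.5000, y=1.5000

(2.5000, 1.5000)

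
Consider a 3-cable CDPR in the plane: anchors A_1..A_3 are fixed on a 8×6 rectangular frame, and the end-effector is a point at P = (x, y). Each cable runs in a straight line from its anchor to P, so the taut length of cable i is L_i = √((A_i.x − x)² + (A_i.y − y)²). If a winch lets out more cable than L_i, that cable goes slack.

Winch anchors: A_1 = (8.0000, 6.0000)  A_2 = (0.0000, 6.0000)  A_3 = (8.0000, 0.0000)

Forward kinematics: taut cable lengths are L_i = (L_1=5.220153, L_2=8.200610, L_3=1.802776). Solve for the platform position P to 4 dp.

(6.5000, 1.0000)

circle eqns → linear via eq_j − eq_1; set k_j = A_j·A_j − L_j²
k_1 = 64.0000+36.0000−27.2500 = 72.7500
16.0000·x + 0.0000·y = k_1−k_2 = 104.0000
0.0000·x + 12.0000·y = k_1−k_3 = 12.0000
solve first two rows → x=6.5000, y=1.0000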